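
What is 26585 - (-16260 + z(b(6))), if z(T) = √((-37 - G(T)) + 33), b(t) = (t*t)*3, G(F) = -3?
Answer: 42845 - I ≈ 42845.0 - 1.0*I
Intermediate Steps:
b(t) = 3*t² (b(t) = t²*3 = 3*t²)
z(T) = I (z(T) = √((-37 - 1*(-3)) + 33) = √((-37 + 3) + 33) = √(-34 + 33) = √(-1) = I)
26585 - (-16260 + z(b(6))) = 26585 - (-16260 + I) = 26585 + (16260 - I) = 42845 - I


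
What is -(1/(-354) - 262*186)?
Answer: 17251129/354 ≈ 48732.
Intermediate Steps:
-(1/(-354) - 262*186) = -(-1/354 - 48732) = -1*(-17251129/354) = 17251129/354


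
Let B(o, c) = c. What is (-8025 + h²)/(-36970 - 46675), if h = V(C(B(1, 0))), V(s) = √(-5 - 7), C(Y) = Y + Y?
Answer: 8037/83645 ≈ 0.096085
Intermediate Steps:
C(Y) = 2*Y
V(s) = 2*I*√3 (V(s) = √(-12) = 2*I*√3)
h = 2*I*√3 ≈ 3.4641*I
(-8025 + h²)/(-36970 - 46675) = (-8025 + (2*I*√3)²)/(-36970 - 46675) = (-8025 - 12)/(-83645) = -8037*(-1/83645) = 8037/83645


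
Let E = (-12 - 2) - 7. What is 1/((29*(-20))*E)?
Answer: 1/12180 ≈ 8.2102e-5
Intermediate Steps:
E = -21 (E = -14 - 7 = -21)
1/((29*(-20))*E) = 1/((29*(-20))*(-21)) = 1/(-580*(-21)) = 1/12180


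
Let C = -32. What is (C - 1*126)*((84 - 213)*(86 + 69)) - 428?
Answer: 3158782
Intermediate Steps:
(C - 1*126)*((84 - 213)*(86 + 69)) - 428 = (-32 - 1*126)*((84 - 213)*(86 + 69)) - 428 = (-32 - 126)*(-129*155) - 428 = -158*(-19995) - 428 = 3159210 - 428 = 3158782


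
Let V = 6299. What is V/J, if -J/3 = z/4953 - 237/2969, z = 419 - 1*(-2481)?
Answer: -30876557881/7436239 ≈ -4152.2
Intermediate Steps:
z = 2900 (z = 419 + 2481 = 2900)
J = -7436239/4901819 (J = -3*(2900/4953 - 237/2969) = -3*7436239/14705457 = -7436239/4901819 ≈ -1.5170)
V/J = 6299/(-7436239/4901819) = 6299*(-4901819/7436239) = -30876557881/7436239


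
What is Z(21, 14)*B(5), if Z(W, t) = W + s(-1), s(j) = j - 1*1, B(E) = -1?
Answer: -19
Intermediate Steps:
s(j) = -1 + j (s(j) = j - 1 = -1 + j)
Z(W, t) = -2 + W (Z(W, t) = W + (-1 - 1) = W - 2 = -2 + W)
Z(21, 14)*B(5) = (-2 + 21)*(-1) = 19*(-1) = -19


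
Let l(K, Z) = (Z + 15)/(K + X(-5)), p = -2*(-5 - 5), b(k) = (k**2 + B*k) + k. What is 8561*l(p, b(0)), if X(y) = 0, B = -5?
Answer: 25683/4 ≈ 6420.8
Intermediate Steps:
b(k) = k**2 - 4*k (b(k) = (k**2 - 5*k) + k = k**2 - 4*k)
p = 20 (p = -2*(-10) = 20)
l(K, Z) = (15 + Z)/K (l(K, Z) = (Z + 15)/(K + 0) = (15 + Z)/K)
8561*l(p, b(0)) = 8561*((15 + 0*(-4 + 0))/20) = 8561*((15 + 0*(-4))/20) = 8561*((15 + 0)/20) = 8561*((1/20)*15) = 8561*(3/4) = 25683/4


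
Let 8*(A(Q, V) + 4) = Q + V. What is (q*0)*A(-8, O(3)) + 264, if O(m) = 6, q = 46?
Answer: 264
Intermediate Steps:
A(Q, V) = -4 + Q/8 + V/8 (A(Q, V) = -4 + (Q + V)/8 = -4 + (Q/8 + V/8) = -4 + Q/8 + V/8)
(q*0)*A(-8, O(3)) + 264 = (46*0)*(-4 + (1/8)*(-8) + (1/8)*6) + 264 = 0*(-4 - 1 + 3/4) + 264 = 0*(-17/4) + 264 = 0 + 264 = 264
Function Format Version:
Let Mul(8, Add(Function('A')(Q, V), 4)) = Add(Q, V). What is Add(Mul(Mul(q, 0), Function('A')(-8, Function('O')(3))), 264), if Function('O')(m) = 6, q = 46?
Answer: 264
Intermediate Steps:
Function('A')(Q, V) = Add(-4, Mul(Rational(1, 8), Q), Mul(Rational(1, 8), V)) (Function('A')(Q, V) = Add(-4, Mul(Rational(1, 8), Add(Q, V))) = Add(-4, Add(Mul(Rational(1, 8), Q), Mul(Rational(1, 8), V))) = Add(-4, Mul(Rational(1, 8), Q), Mul(Rational(1, 8), V)))
Add(Mul(Mul(q, 0), Function('A')(-8, Function('O')(3))), 264) = Add(Mul(Mul(46, 0), Add(-4, Mul(Rational(1, 8), -8), Mul(Rational(1, 8), 6))), 264) = Add(Mul(0, Add(-4, -1, Rational(3, 4))), 264) = Add(Mul(0, Rational(-17, 4)), 264) = Add(0, 264) = 264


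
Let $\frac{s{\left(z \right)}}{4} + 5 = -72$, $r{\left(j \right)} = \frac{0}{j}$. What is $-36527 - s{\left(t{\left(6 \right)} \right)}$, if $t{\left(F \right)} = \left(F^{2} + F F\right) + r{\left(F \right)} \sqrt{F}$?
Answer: $-36219$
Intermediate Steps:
$r{\left(j \right)} = 0$
$t{\left(F \right)} = 2 F^{2}$ ($t{\left(F \right)} = \left(F^{2} + F F\right) + 0 \sqrt{F} = \left(F^{2} + F^{2}\right) + 0 = 2 F^{2} + 0 = 2 F^{2}$)
$s{\left(z \right)} = -308$ ($s{\left(z \right)} = -20 + 4 \left(-72\right) = -20 - 288 = -308$)
$-36527 - s{\left(t{\left(6 \right)} \right)} = -36527 - -308 = -36527 + 308 = -36219$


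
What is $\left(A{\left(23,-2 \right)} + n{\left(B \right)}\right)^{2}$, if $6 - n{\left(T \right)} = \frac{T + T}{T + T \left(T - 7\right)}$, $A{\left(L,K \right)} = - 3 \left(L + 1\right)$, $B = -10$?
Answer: $\frac{277729}{64} \approx 4339.5$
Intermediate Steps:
$A{\left(L,K \right)} = -3 - 3 L$ ($A{\left(L,K \right)} = - 3 \left(1 + L\right) = -3 - 3 L$)
$n{\left(T \right)} = 6 - \frac{2 T}{T + T \left(-7 + T\right)}$ ($n{\left(T \right)} = 6 - \frac{T + T}{T + T \left(T - 7\right)} = 6 - \frac{2 T}{T + T \left(-7 + T\right)}$)
$\left(A{\left(23,-2 \right)} + n{\left(B \right)}\right)^{2} = \left(\left(-3 - 69\right) + \frac{2 \left(-19 + 3 \left(-10\right)\right)}{-6 - 10}\right)^{2} = \left(\left(-3 - 69\right) + \frac{2 \left(-19 - 30\right)}{-16}\right)^{2} = \left(-72 + 2 \left(- \frac{1}{16}\right) \left(-49\right)\right)^{2} = \left(-72 + \frac{49}{8}\right)^{2} = \left(- \frac{527}{8}\right)^{2} = \frac{277729}{64}$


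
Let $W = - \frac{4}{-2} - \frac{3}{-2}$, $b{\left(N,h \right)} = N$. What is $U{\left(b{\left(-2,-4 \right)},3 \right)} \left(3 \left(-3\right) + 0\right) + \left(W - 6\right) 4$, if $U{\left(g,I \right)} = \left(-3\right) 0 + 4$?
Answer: $-46$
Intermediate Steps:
$W = \frac{7}{2}$ ($W = \left(-4\right) \left(- \frac{1}{2}\right) - - \frac{3}{2} = 2 + \frac{3}{2} = \frac{7}{2} \approx 3.5$)
$U{\left(g,I \right)} = 4$ ($U{\left(g,I \right)} = 0 + 4 = 4$)
$U{\left(b{\left(-2,-4 \right)},3 \right)} \left(3 \left(-3\right) + 0\right) + \left(W - 6\right) 4 = 4 \left(3 \left(-3\right) + 0\right) + \left(\frac{7}{2} - 6\right) 4 = 4 \left(-9 + 0\right) - 10 = 4 \left(-9\right) - 10 = -36 - 10 = -46$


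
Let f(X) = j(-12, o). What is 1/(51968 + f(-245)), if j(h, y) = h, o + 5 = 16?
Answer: 1/51956 ≈ 1.9247e-5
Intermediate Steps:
o = 11 (o = -5 + 16 = 11)
f(X) = -12
1/(51968 + f(-245)) = 1/(51968 - 12) = 1/51956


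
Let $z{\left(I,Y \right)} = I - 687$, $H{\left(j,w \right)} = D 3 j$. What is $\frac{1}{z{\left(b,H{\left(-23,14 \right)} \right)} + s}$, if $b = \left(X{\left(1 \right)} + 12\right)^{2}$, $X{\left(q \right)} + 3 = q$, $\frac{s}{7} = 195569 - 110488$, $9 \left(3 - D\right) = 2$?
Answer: $\frac{1}{594980} \approx 1.6807 \cdot 10^{-6}$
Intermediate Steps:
$D = \frac{25}{9}$ ($D = 3 - \frac{2}{9} = \frac{25}{9} \approx 2.7778$)
$s = 595567$ ($s = 7 \left(195569 - 110488\right) = 7 \cdot 85081 = 595567$)
$H{\left(j,w \right)} = \frac{25 j}{3}$ ($H{\left(j,w \right)} = \frac{25}{9} \cdot 3 j = \frac{25 j}{3}$)
$X{\left(q \right)} = -3 + q$
$b = 100$ ($b = \left(\left(-3 + 1\right) + 12\right)^{2} = \left(-2 + 12\right)^{2} = 10^{2} = 100$)
$z{\left(I,Y \right)} = -687 + I$
$\frac{1}{z{\left(b,H{\left(-23,14 \right)} \right)} + s} = \frac{1}{\left(-687 + 100\right) + 595567} = \frac{1}{-587 + 595567} = \frac{1}{594980}$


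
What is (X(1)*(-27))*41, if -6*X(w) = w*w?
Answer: 369/2 ≈ 184.50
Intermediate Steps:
X(w) = -w**2/6 (X(w) = -w*w/6 = -w**2/6)
(X(1)*(-27))*41 = (-1/6*1**2*(-27))*41 = (-1/6*1*(-27))*41 = -1/6*(-27)*41 = (9/2)*41 = 369/2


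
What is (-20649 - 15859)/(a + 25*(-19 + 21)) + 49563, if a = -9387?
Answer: 462806239/9337 ≈ 49567.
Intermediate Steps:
(-20649 - 15859)/(a + 25*(-19 + 21)) + 49563 = (-20649 - 15859)/(-9387 + 25*(-19 + 21)) + 49563 = -36508/(-9387 + 25*2) + 49563 = -36508/(-9387 + 50) + 49563 = -36508/(-9337) + 49563 = -36508*(-1/9337) + 49563 = 36508/9337 + 49563 = 462806239/9337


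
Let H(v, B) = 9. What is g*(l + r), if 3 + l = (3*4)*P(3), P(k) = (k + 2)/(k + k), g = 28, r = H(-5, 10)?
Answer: 448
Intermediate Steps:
r = 9
P(k) = (2 + k)/(2*k) (P(k) = (2 + k)/((2*k)) = (2 + k)*(1/(2*k)) = (2 + k)/(2*k))
l = 7 (l = -3 + (3*4)*((1/2)*(2 + 3)/3) = -3 + 12*((1/2)*(1/3)*5) = -3 + 12*(5/6) = -3 + 10 = 7)
g*(l + r) = 28*(7 + 9) = 28*16 = 448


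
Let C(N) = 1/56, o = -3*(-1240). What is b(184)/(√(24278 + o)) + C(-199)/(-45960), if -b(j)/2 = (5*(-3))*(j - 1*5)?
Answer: -1/2573760 + 2685*√27998/13999 ≈ 32.093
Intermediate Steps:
o = 3720
C(N) = 1/56
b(j) = -150 + 30*j (b(j) = -2*5*(-3)*(j - 1*5) = -(-30)*(j - 5) = -(-30)*(-5 + j) = -2*(75 - 15*j) = -150 + 30*j)
b(184)/(√(24278 + o)) + C(-199)/(-45960) = (-150 + 30*184)/(√(24278 + 3720)) + (1/56)/(-45960) = (-150 + 5520)/(√27998) + (1/56)*(-1/45960) = 5370*(√27998/27998) - 1/2573760 = 2685*√27998/13999 - 1/2573760 = -1/2573760 + 2685*√27998/13999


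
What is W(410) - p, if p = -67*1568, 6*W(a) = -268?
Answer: 315034/3 ≈ 1.0501e+5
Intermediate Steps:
W(a) = -134/3 (W(a) = (⅙)*(-268) = -134/3)
p = -105056
W(410) - p = -134/3 - 1*(-105056) = -134/3 + 105056 = 315034/3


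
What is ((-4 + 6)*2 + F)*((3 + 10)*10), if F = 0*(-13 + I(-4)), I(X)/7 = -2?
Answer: 520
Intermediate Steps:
I(X) = -14 (I(X) = 7*(-2) = -14)
F = 0 (F = 0*(-13 - 14) = 0*(-27) = 0)
((-4 + 6)*2 + F)*((3 + 10)*10) = ((-4 + 6)*2 + 0)*((3 + 10)*10) = (2*2 + 0)*(13*10) = (4 + 0)*130 = 4*130 = 520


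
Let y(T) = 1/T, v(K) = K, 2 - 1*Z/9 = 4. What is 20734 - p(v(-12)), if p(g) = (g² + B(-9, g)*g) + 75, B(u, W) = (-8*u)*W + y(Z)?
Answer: 30439/3 ≈ 10146.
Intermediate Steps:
Z = -18 (Z = 18 - 9*4 = 18 - 36 = -18)
B(u, W) = -1/18 - 8*W*u (B(u, W) = (-8*u)*W + 1/(-18) = -8*W*u - 1/18 = -1/18 - 8*W*u)
p(g) = 75 + g² + g*(-1/18 + 72*g) (p(g) = (g² + (-1/18 - 8*g*(-9))*g) + 75 = (g² + (-1/18 + 72*g)*g) + 75 = (g² + g*(-1/18 + 72*g)) + 75 = 75 + g² + g*(-1/18 + 72*g))
20734 - p(v(-12)) = 20734 - (75 + 73*(-12)² - 1/18*(-12)) = 20734 - (75 + 73*144 + ⅔) = 20734 - (75 + 10512 + ⅔) = 20734 - 1*31763/3 = 20734 - 31763/3 = 30439/3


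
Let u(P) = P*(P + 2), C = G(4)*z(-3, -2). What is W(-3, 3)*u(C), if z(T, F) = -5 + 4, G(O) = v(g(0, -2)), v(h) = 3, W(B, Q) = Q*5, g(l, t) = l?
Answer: 45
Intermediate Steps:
W(B, Q) = 5*Q
G(O) = 3
z(T, F) = -1
C = -3 (C = 3*(-1) = -3)
u(P) = P*(2 + P)
W(-3, 3)*u(C) = (5*3)*(-3*(2 - 3)) = 15*(-3*(-1)) = 15*3 = 45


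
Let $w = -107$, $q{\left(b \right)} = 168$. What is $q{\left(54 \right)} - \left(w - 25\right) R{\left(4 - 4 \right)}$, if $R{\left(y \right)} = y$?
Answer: $168$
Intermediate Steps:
$q{\left(54 \right)} - \left(w - 25\right) R{\left(4 - 4 \right)} = 168 - \left(-107 - 25\right) \left(4 - 4\right) = 168 - - 132 \left(4 - 4\right) = 168 - \left(-132\right) 0 = 168 - 0 = 168 + 0 = 168$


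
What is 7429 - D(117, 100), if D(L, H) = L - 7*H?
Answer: 8012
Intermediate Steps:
7429 - D(117, 100) = 7429 - (117 - 7*100) = 7429 - (117 - 700) = 7429 - 1*(-583) = 7429 + 583 = 8012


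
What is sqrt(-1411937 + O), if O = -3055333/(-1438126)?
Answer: I*sqrt(2920172734372397854)/1438126 ≈ 1188.2*I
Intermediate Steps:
O = 3055333/1438126 (O = -3055333*(-1/1438126) = 3055333/1438126 ≈ 2.1245)
sqrt(-1411937 + O) = sqrt(-1411937 + 3055333/1438126) = sqrt(-2030540254729/1438126) = I*sqrt(2920172734372397854)/1438126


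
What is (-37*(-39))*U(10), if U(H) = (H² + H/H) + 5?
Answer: 152958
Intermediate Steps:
U(H) = 6 + H² (U(H) = (H² + 1) + 5 = (1 + H²) + 5 = 6 + H²)
(-37*(-39))*U(10) = (-37*(-39))*(6 + 10²) = 1443*(6 + 100) = 1443*106 = 152958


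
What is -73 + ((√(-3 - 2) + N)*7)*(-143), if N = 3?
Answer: -3076 - 1001*I*√5 ≈ -3076.0 - 2238.3*I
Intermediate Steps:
-73 + ((√(-3 - 2) + N)*7)*(-143) = -73 + ((√(-3 - 2) + 3)*7)*(-143) = -73 + ((√(-5) + 3)*7)*(-143) = -73 + ((I*√5 + 3)*7)*(-143) = -73 + ((3 + I*√5)*7)*(-143) = -73 + (21 + 7*I*√5)*(-143) = -73 + (-3003 - 1001*I*√5) = -3076 - 1001*I*√5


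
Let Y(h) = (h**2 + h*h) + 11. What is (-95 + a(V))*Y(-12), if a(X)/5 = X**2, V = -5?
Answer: 8970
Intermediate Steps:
Y(h) = 11 + 2*h**2 (Y(h) = (h**2 + h**2) + 11 = 2*h**2 + 11 = 11 + 2*h**2)
a(X) = 5*X**2
(-95 + a(V))*Y(-12) = (-95 + 5*(-5)**2)*(11 + 2*(-12)**2) = (-95 + 5*25)*(11 + 2*144) = (-95 + 125)*(11 + 288) = 30*299 = 8970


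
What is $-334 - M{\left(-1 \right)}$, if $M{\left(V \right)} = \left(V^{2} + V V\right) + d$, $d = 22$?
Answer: $-358$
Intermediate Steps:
$M{\left(V \right)} = 22 + 2 V^{2}$ ($M{\left(V \right)} = \left(V^{2} + V V\right) + 22 = \left(V^{2} + V^{2}\right) + 22 = 2 V^{2} + 22 = 22 + 2 V^{2}$)
$-334 - M{\left(-1 \right)} = -334 - \left(22 + 2 \left(-1\right)^{2}\right) = -334 - \left(22 + 2 \cdot 1\right) = -334 - \left(22 + 2\right) = -334 - 24 = -358$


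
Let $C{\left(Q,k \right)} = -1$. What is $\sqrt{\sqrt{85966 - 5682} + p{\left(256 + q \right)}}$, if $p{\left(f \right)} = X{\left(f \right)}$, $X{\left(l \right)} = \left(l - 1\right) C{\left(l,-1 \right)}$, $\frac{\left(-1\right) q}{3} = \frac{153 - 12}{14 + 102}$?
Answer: $\frac{\sqrt{-845553 + 6728 \sqrt{20071}}}{58} \approx 5.656$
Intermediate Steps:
$q = - \frac{423}{116}$ ($q = - 3 \frac{153 - 12}{14 + 102} = - 3 \cdot \frac{141}{116} = - 3 \cdot 141 \cdot \frac{1}{116} = \left(-3\right) \frac{141}{116} = - \frac{423}{116} \approx -3.6466$)
$X{\left(l \right)} = 1 - l$ ($X{\left(l \right)} = \left(l - 1\right) \left(-1\right) = \left(-1 + l\right) \left(-1\right) = 1 - l$)
$p{\left(f \right)} = 1 - f$
$\sqrt{\sqrt{85966 - 5682} + p{\left(256 + q \right)}} = \sqrt{\sqrt{85966 - 5682} + \left(1 - \left(256 - \frac{423}{116}\right)\right)} = \sqrt{\sqrt{80284} + \left(1 - \frac{29273}{116}\right)} = \sqrt{2 \sqrt{20071} + \left(1 - \frac{29273}{116}\right)} = \sqrt{2 \sqrt{20071} - \frac{29157}{116}} = \sqrt{- \frac{29157}{116} + 2 \sqrt{20071}}$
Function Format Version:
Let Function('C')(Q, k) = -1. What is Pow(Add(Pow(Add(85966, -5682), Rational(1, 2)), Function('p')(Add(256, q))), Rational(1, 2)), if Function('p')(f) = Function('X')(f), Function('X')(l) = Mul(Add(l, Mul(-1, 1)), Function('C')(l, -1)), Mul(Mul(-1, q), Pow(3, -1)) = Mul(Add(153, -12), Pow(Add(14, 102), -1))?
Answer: Mul(Rational(1, 58), Pow(Add(-845553, Mul(6728, Pow(20071, Rational(1, 2)))), Rational(1, 2))) ≈ 5.6560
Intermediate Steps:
q = Rational(-423, 116) (q = Mul(-3, Mul(Add(153, -12), Pow(Add(14, 102), -1))) = Mul(-3, Mul(141, Pow(116, -1))) = Mul(-3, Mul(141, Rational(1, 116))) = Mul(-3, Rational(141, 116)) = Rational(-423, 116) ≈ -3.6466)
Function('X')(l) = Add(1, Mul(-1, l)) (Function('X')(l) = Mul(Add(l, Mul(-1, 1)), -1) = Mul(Add(l, -1), -1) = Mul(Add(-1, l), -1) = Add(1, Mul(-1, l)))
Function('p')(f) = Add(1, Mul(-1, f))
Pow(Add(Pow(Add(85966, -5682), Rational(1, 2)), Function('p')(Add(256, q))), Rational(1, 2)) = Pow(Add(Pow(Add(85966, -5682), Rational(1, 2)), Add(1, Mul(-1, Add(256, Rational(-423, 116))))), Rational(1, 2)) = Pow(Add(Pow(80284, Rational(1, 2)), Add(1, Mul(-1, Rational(29273, 116)))), Rational(1, 2)) = Pow(Add(Mul(2, Pow(20071, Rational(1, 2))), Add(1, Rational(-29273, 116))), Rational(1, 2)) = Pow(Add(Mul(2, Pow(20071, Rational(1, 2))), Rational(-29157, 116)), Rational(1, 2)) = Pow(Add(Rational(-29157, 116), Mul(2, Pow(20071, Rational(1, 2)))), Rational(1, 2))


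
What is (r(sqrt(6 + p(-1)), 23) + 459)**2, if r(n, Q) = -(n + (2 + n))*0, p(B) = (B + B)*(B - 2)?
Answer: 210681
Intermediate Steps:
p(B) = 2*B*(-2 + B) (p(B) = (2*B)*(-2 + B) = 2*B*(-2 + B))
r(n, Q) = 0 (r(n, Q) = -(2 + 2*n)*0 = -1*0 = 0)
(r(sqrt(6 + p(-1)), 23) + 459)**2 = (0 + 459)**2 = 459**2 = 210681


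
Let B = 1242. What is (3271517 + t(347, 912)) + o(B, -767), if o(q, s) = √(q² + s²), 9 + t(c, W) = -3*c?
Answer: 3270467 + √2130853 ≈ 3.2719e+6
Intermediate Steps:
t(c, W) = -9 - 3*c
(3271517 + t(347, 912)) + o(B, -767) = (3271517 + (-9 - 3*347)) + √(1242² + (-767)²) = (3271517 + (-9 - 1041)) + √(1542564 + 588289) = (3271517 - 1050) + √2130853 = 3270467 + √2130853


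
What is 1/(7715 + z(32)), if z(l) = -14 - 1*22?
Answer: 1/7679 ≈ 0.00013023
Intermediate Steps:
z(l) = -36 (z(l) = -14 - 22 = -36)
1/(7715 + z(32)) = 1/(7715 - 36) = 1/7679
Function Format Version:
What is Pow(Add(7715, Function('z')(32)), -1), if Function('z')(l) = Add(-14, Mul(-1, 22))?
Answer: Rational(1, 7679) ≈ 0.00013023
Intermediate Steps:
Function('z')(l) = -36 (Function('z')(l) = Add(-14, -22) = -36)
Pow(Add(7715, Function('z')(32)), -1) = Pow(Add(7715, -36), -1) = Pow(7679, -1) = Rational(1, 7679)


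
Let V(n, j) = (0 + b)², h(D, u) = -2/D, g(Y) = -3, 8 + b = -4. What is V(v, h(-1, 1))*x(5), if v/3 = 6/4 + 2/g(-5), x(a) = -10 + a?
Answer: -720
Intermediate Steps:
b = -12 (b = -8 - 4 = -12)
v = 5/2 (v = 3*(6/4 + 2/(-3)) = 3*(6*(¼) + 2*(-⅓)) = 3*(3/2 - ⅔) = 3*(⅚) = 5/2 ≈ 2.5000)
V(n, j) = 144 (V(n, j) = (0 - 12)² = (-12)² = 144)
V(v, h(-1, 1))*x(5) = 144*(-10 + 5) = 144*(-5) = -720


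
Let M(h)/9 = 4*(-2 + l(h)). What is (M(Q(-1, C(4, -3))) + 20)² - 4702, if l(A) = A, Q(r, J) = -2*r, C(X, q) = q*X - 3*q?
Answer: -4302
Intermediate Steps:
C(X, q) = -3*q + X*q (C(X, q) = X*q - 3*q = -3*q + X*q)
M(h) = -72 + 36*h (M(h) = 9*(4*(-2 + h)) = 9*(-8 + 4*h) = -72 + 36*h)
(M(Q(-1, C(4, -3))) + 20)² - 4702 = ((-72 + 36*(-2*(-1))) + 20)² - 4702 = ((-72 + 36*2) + 20)² - 4702 = ((-72 + 72) + 20)² - 4702 = (0 + 20)² - 4702 = 20² - 4702 = 400 - 4702 = -4302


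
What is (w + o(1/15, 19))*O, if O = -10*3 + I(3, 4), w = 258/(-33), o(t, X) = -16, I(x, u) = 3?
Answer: 7074/11 ≈ 643.09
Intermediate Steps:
w = -86/11 (w = 258*(-1/33) = -86/11 ≈ -7.8182)
O = -27 (O = -10*3 + 3 = -30 + 3 = -27)
(w + o(1/15, 19))*O = (-86/11 - 16)*(-27) = -262/11*(-27) = 7074/11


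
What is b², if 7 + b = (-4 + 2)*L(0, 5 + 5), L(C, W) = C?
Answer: 49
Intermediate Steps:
b = -7 (b = -7 + (-4 + 2)*0 = -7 - 2*0 = -7 + 0 = -7)
b² = (-7)² = 49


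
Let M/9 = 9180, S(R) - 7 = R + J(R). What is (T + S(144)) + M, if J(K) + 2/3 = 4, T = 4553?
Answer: 261982/3 ≈ 87327.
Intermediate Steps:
J(K) = 10/3 (J(K) = -2/3 + 4 = 10/3)
S(R) = 31/3 + R (S(R) = 7 + (R + 10/3) = 7 + (10/3 + R) = 31/3 + R)
M = 82620 (M = 9*9180 = 82620)
(T + S(144)) + M = (4553 + (31/3 + 144)) + 82620 = (4553 + 463/3) + 82620 = 14122/3 + 82620 = 261982/3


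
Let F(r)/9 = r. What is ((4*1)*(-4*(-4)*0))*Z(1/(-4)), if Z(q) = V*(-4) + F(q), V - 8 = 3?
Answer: 0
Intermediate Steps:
F(r) = 9*r
V = 11 (V = 8 + 3 = 11)
Z(q) = -44 + 9*q (Z(q) = 11*(-4) + 9*q = -44 + 9*q)
((4*1)*(-4*(-4)*0))*Z(1/(-4)) = ((4*1)*(-4*(-4)*0))*(-44 + 9/(-4)) = (4*(16*0))*(-44 + 9*(-¼)) = (4*0)*(-44 - 9/4) = 0*(-185/4) = 0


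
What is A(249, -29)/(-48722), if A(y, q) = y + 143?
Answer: -196/24361 ≈ -0.0080456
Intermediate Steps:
A(y, q) = 143 + y
A(249, -29)/(-48722) = (143 + 249)/(-48722) = 392*(-1/48722) = -196/24361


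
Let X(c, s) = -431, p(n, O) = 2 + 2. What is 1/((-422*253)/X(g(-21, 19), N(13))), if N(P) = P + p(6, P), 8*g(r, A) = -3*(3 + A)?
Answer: 431/106766 ≈ 0.0040369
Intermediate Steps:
p(n, O) = 4
g(r, A) = -9/8 - 3*A/8 (g(r, A) = (-3*(3 + A))/8 = (-9 - 3*A)/8 = -9/8 - 3*A/8)
N(P) = 4 + P (N(P) = P + 4 = 4 + P)
1/((-422*253)/X(g(-21, 19), N(13))) = 1/(-422*253/(-431)) = 1/(-106766*(-1/431)) = 1/(106766/431) = 431/106766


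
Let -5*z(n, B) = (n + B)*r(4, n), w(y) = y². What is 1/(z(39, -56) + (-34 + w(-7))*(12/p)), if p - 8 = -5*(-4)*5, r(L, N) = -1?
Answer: -15/26 ≈ -0.57692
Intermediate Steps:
p = 108 (p = 8 - 5*(-4)*5 = 8 + 20*5 = 8 + 100 = 108)
z(n, B) = B/5 + n/5 (z(n, B) = -(n + B)*(-1)/5 = -(B + n)*(-1)/5 = -(-B - n)/5 = B/5 + n/5)
1/(z(39, -56) + (-34 + w(-7))*(12/p)) = 1/(((⅕)*(-56) + (⅕)*39) + (-34 + (-7)²)*(12/108)) = 1/((-56/5 + 39/5) + (-34 + 49)*(12*(1/108))) = 1/(-17/5 + 15*(⅑)) = 1/(-17/5 + 5/3) = 1/(-26/15) = -15/26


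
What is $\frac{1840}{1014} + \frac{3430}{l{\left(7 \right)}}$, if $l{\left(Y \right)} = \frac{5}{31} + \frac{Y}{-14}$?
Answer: $- \frac{1711100}{169} \approx -10125.0$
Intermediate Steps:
$l{\left(Y \right)} = \frac{5}{31} - \frac{Y}{14}$ ($l{\left(Y \right)} = 5 \cdot \frac{1}{31} + Y \left(- \frac{1}{14}\right) = \frac{5}{31} - \frac{Y}{14}$)
$\frac{1840}{1014} + \frac{3430}{l{\left(7 \right)}} = \frac{1840}{1014} + \frac{3430}{\frac{5}{31} - \frac{1}{2}} = 1840 \cdot \frac{1}{1014} + \frac{3430}{\frac{5}{31} - \frac{1}{2}} = \frac{920}{507} + \frac{3430}{- \frac{21}{62}} = \frac{920}{507} + 3430 \left(- \frac{62}{21}\right) = \frac{920}{507} - \frac{30380}{3} = - \frac{1711100}{169}$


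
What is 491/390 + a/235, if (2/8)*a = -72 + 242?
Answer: 76117/18330 ≈ 4.1526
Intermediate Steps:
a = 680 (a = 4*(-72 + 242) = 4*170 = 680)
491/390 + a/235 = 491/390 + 680/235 = 491*(1/390) + 680*(1/235) = 491/390 + 136/47 = 76117/18330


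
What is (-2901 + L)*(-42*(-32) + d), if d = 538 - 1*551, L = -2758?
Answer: -7532129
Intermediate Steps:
d = -13 (d = 538 - 551 = -13)
(-2901 + L)*(-42*(-32) + d) = (-2901 - 2758)*(-42*(-32) - 13) = -5659*(1344 - 13) = -5659*1331 = -7532129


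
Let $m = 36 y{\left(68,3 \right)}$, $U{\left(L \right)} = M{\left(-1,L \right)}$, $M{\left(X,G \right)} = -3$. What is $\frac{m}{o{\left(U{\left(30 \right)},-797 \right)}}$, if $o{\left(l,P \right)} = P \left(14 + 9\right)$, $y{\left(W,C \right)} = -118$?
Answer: $\frac{4248}{18331} \approx 0.23174$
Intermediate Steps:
$U{\left(L \right)} = -3$
$o{\left(l,P \right)} = 23 P$ ($o{\left(l,P \right)} = P 23 = 23 P$)
$m = -4248$ ($m = 36 \left(-118\right) = -4248$)
$\frac{m}{o{\left(U{\left(30 \right)},-797 \right)}} = - \frac{4248}{23 \left(-797\right)} = - \frac{4248}{-18331} = \left(-4248\right) \left(- \frac{1}{18331}\right) = \frac{4248}{18331}$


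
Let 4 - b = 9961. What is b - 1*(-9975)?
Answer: 18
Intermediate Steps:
b = -9957 (b = 4 - 1*9961 = 4 - 9961 = -9957)
b - 1*(-9975) = -9957 - 1*(-9975) = -9957 + 9975 = 18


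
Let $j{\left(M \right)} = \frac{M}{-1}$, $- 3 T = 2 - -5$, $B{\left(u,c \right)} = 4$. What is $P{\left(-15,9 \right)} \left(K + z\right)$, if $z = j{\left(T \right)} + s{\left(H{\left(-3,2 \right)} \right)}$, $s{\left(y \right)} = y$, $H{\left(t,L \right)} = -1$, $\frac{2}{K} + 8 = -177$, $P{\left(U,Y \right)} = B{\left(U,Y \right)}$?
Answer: $\frac{2936}{555} \approx 5.2901$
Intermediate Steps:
$P{\left(U,Y \right)} = 4$
$K = - \frac{2}{185}$ ($K = \frac{2}{-8 - 177} = \frac{2}{-185} = 2 \left(- \frac{1}{185}\right) = - \frac{2}{185} \approx -0.010811$)
$T = - \frac{7}{3}$ ($T = - \frac{2 - -5}{3} = - \frac{2 + 5}{3} = \left(- \frac{1}{3}\right) 7 = - \frac{7}{3} \approx -2.3333$)
$j{\left(M \right)} = - M$ ($j{\left(M \right)} = M \left(-1\right) = - M$)
$z = \frac{4}{3}$ ($z = \left(-1\right) \left(- \frac{7}{3}\right) - 1 = \frac{7}{3} - 1 = \frac{4}{3} \approx 1.3333$)
$P{\left(-15,9 \right)} \left(K + z\right) = 4 \left(- \frac{2}{185} + \frac{4}{3}\right) = 4 \cdot \frac{734}{555} = \frac{2936}{555}$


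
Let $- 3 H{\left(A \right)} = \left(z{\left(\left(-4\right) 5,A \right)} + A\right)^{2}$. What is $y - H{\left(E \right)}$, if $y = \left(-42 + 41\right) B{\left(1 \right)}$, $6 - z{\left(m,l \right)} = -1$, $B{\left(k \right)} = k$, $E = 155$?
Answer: $8747$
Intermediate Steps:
$z{\left(m,l \right)} = 7$ ($z{\left(m,l \right)} = 6 - -1 = 6 + 1 = 7$)
$H{\left(A \right)} = - \frac{\left(7 + A\right)^{2}}{3}$
$y = -1$ ($y = \left(-42 + 41\right) 1 = \left(-1\right) 1 = -1$)
$y - H{\left(E \right)} = -1 - - \frac{\left(7 + 155\right)^{2}}{3} = -1 - - \frac{162^{2}}{3} = -1 - \left(- \frac{1}{3}\right) 26244 = -1 - -8748 = -1 + 8748 = 8747$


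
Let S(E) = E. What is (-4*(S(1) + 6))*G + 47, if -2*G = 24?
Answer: 383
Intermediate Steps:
G = -12 (G = -1/2*24 = -12)
(-4*(S(1) + 6))*G + 47 = -4*(1 + 6)*(-12) + 47 = -4*7*(-12) + 47 = -28*(-12) + 47 = 336 + 47 = 383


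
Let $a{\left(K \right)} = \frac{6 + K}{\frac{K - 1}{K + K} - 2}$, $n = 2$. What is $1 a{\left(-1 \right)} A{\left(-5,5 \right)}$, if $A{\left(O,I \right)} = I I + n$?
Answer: $-135$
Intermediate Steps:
$A{\left(O,I \right)} = 2 + I^{2}$ ($A{\left(O,I \right)} = I I + 2 = I^{2} + 2 = 2 + I^{2}$)
$a{\left(K \right)} = \frac{6 + K}{-2 + \frac{-1 + K}{2 K}}$ ($a{\left(K \right)} = \frac{6 + K}{\frac{-1 + K}{2 K} - 2} = \frac{6 + K}{-2 + \frac{-1 + K}{2 K}}$)
$1 a{\left(-1 \right)} A{\left(-5,5 \right)} = 1 \left(\left(-2\right) \left(-1\right) \frac{1}{1 + 3 \left(-1\right)} \left(6 - 1\right)\right) \left(2 + 5^{2}\right) = 1 \left(\left(-2\right) \left(-1\right) \frac{1}{1 - 3} \cdot 5\right) \left(2 + 25\right) = 1 \left(\left(-2\right) \left(-1\right) \frac{1}{-2} \cdot 5\right) 27 = 1 \left(\left(-2\right) \left(-1\right) \left(- \frac{1}{2}\right) 5\right) 27 = 1 \left(-5\right) 27 = \left(-5\right) 27 = -135$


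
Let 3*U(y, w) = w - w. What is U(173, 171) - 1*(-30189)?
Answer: 30189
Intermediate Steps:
U(y, w) = 0 (U(y, w) = (w - w)/3 = (⅓)*0 = 0)
U(173, 171) - 1*(-30189) = 0 - 1*(-30189) = 0 + 30189 = 30189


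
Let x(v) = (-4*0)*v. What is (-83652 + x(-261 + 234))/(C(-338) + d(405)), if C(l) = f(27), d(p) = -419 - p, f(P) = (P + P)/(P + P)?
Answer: 83652/823 ≈ 101.64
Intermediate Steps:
f(P) = 1 (f(P) = (2*P)/((2*P)) = (2*P)*(1/(2*P)) = 1)
C(l) = 1
x(v) = 0 (x(v) = 0*v = 0)
(-83652 + x(-261 + 234))/(C(-338) + d(405)) = (-83652 + 0)/(1 + (-419 - 1*405)) = -83652/(1 + (-419 - 405)) = -83652/(1 - 824) = -83652/(-823) = -83652*(-1/823) = 83652/823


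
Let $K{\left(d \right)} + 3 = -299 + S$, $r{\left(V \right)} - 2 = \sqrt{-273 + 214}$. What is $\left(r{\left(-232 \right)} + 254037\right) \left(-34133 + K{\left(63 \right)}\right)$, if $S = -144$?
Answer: $-8784414581 - 34579 i \sqrt{59} \approx -8.7844 \cdot 10^{9} - 2.6561 \cdot 10^{5} i$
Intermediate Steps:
$r{\left(V \right)} = 2 + i \sqrt{59}$ ($r{\left(V \right)} = 2 + \sqrt{-273 + 214} = 2 + \sqrt{-59} = 2 + i \sqrt{59}$)
$K{\left(d \right)} = -446$ ($K{\left(d \right)} = -3 - 443 = -446$)
$\left(r{\left(-232 \right)} + 254037\right) \left(-34133 + K{\left(63 \right)}\right) = \left(\left(2 + i \sqrt{59}\right) + 254037\right) \left(-34133 - 446\right) = \left(254039 + i \sqrt{59}\right) \left(-34579\right) = -8784414581 - 34579 i \sqrt{59}$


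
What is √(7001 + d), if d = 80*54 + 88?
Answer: √11409 ≈ 106.81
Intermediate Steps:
d = 4408 (d = 4320 + 88 = 4408)
√(7001 + d) = √(7001 + 4408) = √11409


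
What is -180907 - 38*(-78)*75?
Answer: 41393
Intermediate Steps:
-180907 - 38*(-78)*75 = -180907 + 2964*75 = -180907 + 222300 = 41393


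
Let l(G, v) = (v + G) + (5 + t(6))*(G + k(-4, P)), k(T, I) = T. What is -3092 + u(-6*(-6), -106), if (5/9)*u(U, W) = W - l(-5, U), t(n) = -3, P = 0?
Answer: -16531/5 ≈ -3306.2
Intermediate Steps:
l(G, v) = -8 + v + 3*G (l(G, v) = (v + G) + (5 - 3)*(G - 4) = (G + v) + 2*(-4 + G) = (G + v) + (-8 + 2*G) = -8 + v + 3*G)
u(U, W) = 207/5 - 9*U/5 + 9*W/5 (u(U, W) = 9*(W - (-8 + U + 3*(-5)))/5 = 9*(W - (-8 + U - 15))/5 = 9*(W - (-23 + U))/5 = 9*(W + (23 - U))/5 = 9*(23 + W - U)/5 = 207/5 - 9*U/5 + 9*W/5)
-3092 + u(-6*(-6), -106) = -3092 + (207/5 - (-54)*(-6)/5 + (9/5)*(-106)) = -3092 + (207/5 - 9/5*36 - 954/5) = -3092 + (207/5 - 324/5 - 954/5) = -3092 - 1071/5 = -16531/5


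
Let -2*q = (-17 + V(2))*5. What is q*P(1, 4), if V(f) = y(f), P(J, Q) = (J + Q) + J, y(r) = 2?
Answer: 225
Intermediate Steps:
P(J, Q) = Q + 2*J
V(f) = 2
q = 75/2 (q = -(-17 + 2)*5/2 = -(-15)*5/2 = -1/2*(-75) = 75/2 ≈ 37.500)
q*P(1, 4) = 75*(4 + 2*1)/2 = 75*(4 + 2)/2 = (75/2)*6 = 225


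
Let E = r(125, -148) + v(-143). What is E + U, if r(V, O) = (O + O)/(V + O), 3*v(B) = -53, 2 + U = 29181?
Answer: 2013020/69 ≈ 29174.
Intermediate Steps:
U = 29179 (U = -2 + 29181 = 29179)
v(B) = -53/3 (v(B) = (⅓)*(-53) = -53/3)
r(V, O) = 2*O/(O + V) (r(V, O) = (2*O)/(O + V) = 2*O/(O + V))
E = -331/69 (E = 2*(-148)/(-148 + 125) - 53/3 = 2*(-148)/(-23) - 53/3 = 2*(-148)*(-1/23) - 53/3 = 296/23 - 53/3 = -331/69 ≈ -4.7971)
E + U = -331/69 + 29179 = 2013020/69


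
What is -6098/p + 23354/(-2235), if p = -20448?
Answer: -77318927/7616880 ≈ -10.151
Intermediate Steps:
-6098/p + 23354/(-2235) = -6098/(-20448) + 23354/(-2235) = -6098*(-1/20448) + 23354*(-1/2235) = 3049/10224 - 23354/2235 = -77318927/7616880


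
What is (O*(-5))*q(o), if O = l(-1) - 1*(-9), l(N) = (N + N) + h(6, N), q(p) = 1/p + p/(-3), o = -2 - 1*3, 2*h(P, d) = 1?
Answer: -55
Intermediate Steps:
h(P, d) = ½ (h(P, d) = (½)*1 = ½)
o = -5 (o = -2 - 3 = -5)
q(p) = 1/p - p/3 (q(p) = 1/p + p*(-⅓) = 1/p - p/3)
l(N) = ½ + 2*N (l(N) = (N + N) + ½ = 2*N + ½ = ½ + 2*N)
O = 15/2 (O = (½ + 2*(-1)) - 1*(-9) = (½ - 2) + 9 = -3/2 + 9 = 15/2 ≈ 7.5000)
(O*(-5))*q(o) = ((15/2)*(-5))*(1/(-5) - ⅓*(-5)) = -75*(-⅕ + 5/3)/2 = -75/2*22/15 = -55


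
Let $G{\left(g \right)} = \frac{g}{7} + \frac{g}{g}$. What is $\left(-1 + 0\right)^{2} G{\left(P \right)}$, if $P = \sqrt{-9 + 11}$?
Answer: $1 + \frac{\sqrt{2}}{7} \approx 1.202$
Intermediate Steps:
$P = \sqrt{2} \approx 1.4142$
$G{\left(g \right)} = 1 + \frac{g}{7}$ ($G{\left(g \right)} = g \frac{1}{7} + 1 = \frac{g}{7} + 1 = 1 + \frac{g}{7}$)
$\left(-1 + 0\right)^{2} G{\left(P \right)} = \left(-1 + 0\right)^{2} \left(1 + \frac{\sqrt{2}}{7}\right) = \left(-1\right)^{2} \left(1 + \frac{\sqrt{2}}{7}\right) = 1 \left(1 + \frac{\sqrt{2}}{7}\right) = 1 + \frac{\sqrt{2}}{7}$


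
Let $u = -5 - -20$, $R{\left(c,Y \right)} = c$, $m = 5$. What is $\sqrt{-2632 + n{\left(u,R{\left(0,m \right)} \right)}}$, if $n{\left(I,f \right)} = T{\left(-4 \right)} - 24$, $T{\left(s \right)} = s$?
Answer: $2 i \sqrt{665} \approx 51.575 i$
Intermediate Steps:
$u = 15$ ($u = -5 + 20 = 15$)
$n{\left(I,f \right)} = -28$ ($n{\left(I,f \right)} = -4 - 24 = -28$)
$\sqrt{-2632 + n{\left(u,R{\left(0,m \right)} \right)}} = \sqrt{-2632 - 28} = \sqrt{-2660} = 2 i \sqrt{665}$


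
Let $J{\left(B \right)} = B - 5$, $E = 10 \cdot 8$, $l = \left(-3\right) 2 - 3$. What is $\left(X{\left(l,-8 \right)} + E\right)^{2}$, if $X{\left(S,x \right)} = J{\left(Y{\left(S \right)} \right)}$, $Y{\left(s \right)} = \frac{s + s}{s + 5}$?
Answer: $\frac{25281}{4} \approx 6320.3$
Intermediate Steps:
$l = -9$ ($l = -6 - 3 = -9$)
$E = 80$
$Y{\left(s \right)} = \frac{2 s}{5 + s}$
$J{\left(B \right)} = -5 + B$ ($J{\left(B \right)} = B - 5 = -5 + B$)
$X{\left(S,x \right)} = -5 + \frac{2 S}{5 + S}$
$\left(X{\left(l,-8 \right)} + E\right)^{2} = \left(\frac{-25 - -27}{5 - 9} + 80\right)^{2} = \left(\frac{-25 + 27}{-4} + 80\right)^{2} = \left(\left(- \frac{1}{4}\right) 2 + 80\right)^{2} = \left(- \frac{1}{2} + 80\right)^{2} = \left(\frac{159}{2}\right)^{2} = \frac{25281}{4}$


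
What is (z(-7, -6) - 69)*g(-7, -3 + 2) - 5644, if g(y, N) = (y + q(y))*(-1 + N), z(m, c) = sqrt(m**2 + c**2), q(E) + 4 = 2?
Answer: -6886 + 18*sqrt(85) ≈ -6720.0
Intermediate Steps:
q(E) = -2 (q(E) = -4 + 2 = -2)
z(m, c) = sqrt(c**2 + m**2)
g(y, N) = (-1 + N)*(-2 + y) (g(y, N) = (y - 2)*(-1 + N) = (-2 + y)*(-1 + N) = (-1 + N)*(-2 + y))
(z(-7, -6) - 69)*g(-7, -3 + 2) - 5644 = (sqrt((-6)**2 + (-7)**2) - 69)*(2 - 1*(-7) - 2*(-3 + 2) + (-3 + 2)*(-7)) - 5644 = (sqrt(36 + 49) - 69)*(2 + 7 - 2*(-1) - 1*(-7)) - 5644 = (sqrt(85) - 69)*(2 + 7 + 2 + 7) - 5644 = (-69 + sqrt(85))*18 - 5644 = (-1242 + 18*sqrt(85)) - 5644 = -6886 + 18*sqrt(85)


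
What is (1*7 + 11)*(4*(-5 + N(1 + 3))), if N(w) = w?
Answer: -72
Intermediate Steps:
(1*7 + 11)*(4*(-5 + N(1 + 3))) = (1*7 + 11)*(4*(-5 + (1 + 3))) = (7 + 11)*(4*(-5 + 4)) = 18*(4*(-1)) = 18*(-4) = -72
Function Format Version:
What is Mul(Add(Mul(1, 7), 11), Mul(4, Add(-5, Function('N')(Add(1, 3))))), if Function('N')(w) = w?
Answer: -72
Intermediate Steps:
Mul(Add(Mul(1, 7), 11), Mul(4, Add(-5, Function('N')(Add(1, 3))))) = Mul(Add(Mul(1, 7), 11), Mul(4, Add(-5, Add(1, 3)))) = Mul(Add(7, 11), Mul(4, Add(-5, 4))) = Mul(18, Mul(4, -1)) = Mul(18, -4) = -72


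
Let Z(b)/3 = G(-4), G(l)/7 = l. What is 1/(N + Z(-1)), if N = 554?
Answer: 1/470 ≈ 0.0021277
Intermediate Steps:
G(l) = 7*l
Z(b) = -84 (Z(b) = 3*(7*(-4)) = 3*(-28) = -84)
1/(N + Z(-1)) = 1/(554 - 84) = 1/470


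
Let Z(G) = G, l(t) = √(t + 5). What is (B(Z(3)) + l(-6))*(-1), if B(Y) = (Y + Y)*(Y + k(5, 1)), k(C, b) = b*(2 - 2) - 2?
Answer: -6 - I ≈ -6.0 - 1.0*I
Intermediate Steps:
l(t) = √(5 + t)
k(C, b) = -2 (k(C, b) = b*0 - 2 = 0 - 2 = -2)
B(Y) = 2*Y*(-2 + Y) (B(Y) = (Y + Y)*(Y - 2) = (2*Y)*(-2 + Y) = 2*Y*(-2 + Y))
(B(Z(3)) + l(-6))*(-1) = (2*3*(-2 + 3) + √(5 - 6))*(-1) = (2*3*1 + √(-1))*(-1) = (6 + I)*(-1) = -6 - I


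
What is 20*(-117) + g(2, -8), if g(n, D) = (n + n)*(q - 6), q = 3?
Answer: -2352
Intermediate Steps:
g(n, D) = -6*n (g(n, D) = (n + n)*(3 - 6) = (2*n)*(-3) = -6*n)
20*(-117) + g(2, -8) = 20*(-117) - 6*2 = -2340 - 12 = -2352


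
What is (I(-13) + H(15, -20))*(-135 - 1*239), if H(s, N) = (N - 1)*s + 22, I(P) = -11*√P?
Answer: 109582 + 4114*I*√13 ≈ 1.0958e+5 + 14833.0*I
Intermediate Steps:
H(s, N) = 22 + s*(-1 + N) (H(s, N) = (-1 + N)*s + 22 = s*(-1 + N) + 22 = 22 + s*(-1 + N))
(I(-13) + H(15, -20))*(-135 - 1*239) = (-11*I*√13 + (22 - 1*15 - 20*15))*(-135 - 1*239) = (-11*I*√13 + (22 - 15 - 300))*(-135 - 239) = (-11*I*√13 - 293)*(-374) = (-293 - 11*I*√13)*(-374) = 109582 + 4114*I*√13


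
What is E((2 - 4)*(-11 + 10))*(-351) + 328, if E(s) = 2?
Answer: -374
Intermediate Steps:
E((2 - 4)*(-11 + 10))*(-351) + 328 = 2*(-351) + 328 = -702 + 328 = -374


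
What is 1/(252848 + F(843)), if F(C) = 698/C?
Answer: 843/213151562 ≈ 3.9549e-6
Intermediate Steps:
1/(252848 + F(843)) = 1/(252848 + 698/843) = 1/(213151562/843) = 843/213151562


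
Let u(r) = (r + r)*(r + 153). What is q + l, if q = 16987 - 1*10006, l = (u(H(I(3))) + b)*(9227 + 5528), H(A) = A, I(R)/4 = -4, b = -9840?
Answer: -209868139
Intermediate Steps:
I(R) = -16 (I(R) = 4*(-4) = -16)
u(r) = 2*r*(153 + r) (u(r) = (2*r)*(153 + r) = 2*r*(153 + r))
l = -209875120 (l = (2*(-16)*(153 - 16) - 9840)*(9227 + 5528) = (2*(-16)*137 - 9840)*14755 = (-4384 - 9840)*14755 = -14224*14755 = -209875120)
q = 6981 (q = 16987 - 10006 = 6981)
q + l = 6981 - 209875120 = -209868139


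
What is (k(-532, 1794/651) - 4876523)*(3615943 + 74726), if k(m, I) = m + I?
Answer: -3905910059835453/217 ≈ -1.8000e+13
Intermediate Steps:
k(m, I) = I + m
(k(-532, 1794/651) - 4876523)*(3615943 + 74726) = ((1794/651 - 532) - 4876523)*(3615943 + 74726) = ((1794*(1/651) - 532) - 4876523)*3690669 = ((598/217 - 532) - 4876523)*3690669 = (-114846/217 - 4876523)*3690669 = -1058320337/217*3690669 = -3905910059835453/217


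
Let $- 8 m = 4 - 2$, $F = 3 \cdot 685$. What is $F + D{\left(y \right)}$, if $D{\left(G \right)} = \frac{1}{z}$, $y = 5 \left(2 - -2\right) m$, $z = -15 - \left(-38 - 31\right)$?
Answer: $\frac{110971}{54} \approx 2055.0$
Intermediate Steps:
$F = 2055$
$m = - \frac{1}{4}$ ($m = - \frac{4 - 2}{8} = \left(- \frac{1}{8}\right) 2 = - \frac{1}{4} \approx -0.25$)
$z = 54$ ($z = -15 - \left(-38 - 31\right) = -15 - -69 = -15 + 69 = 54$)
$y = -5$ ($y = 5 \left(2 - -2\right) \left(- \frac{1}{4}\right) = 5 \left(2 + 2\right) \left(- \frac{1}{4}\right) = 5 \cdot 4 \left(- \frac{1}{4}\right) = 20 \left(- \frac{1}{4}\right) = -5$)
$D{\left(G \right)} = \frac{1}{54}$
$F + D{\left(y \right)} = 2055 + \frac{1}{54} = \frac{110971}{54}$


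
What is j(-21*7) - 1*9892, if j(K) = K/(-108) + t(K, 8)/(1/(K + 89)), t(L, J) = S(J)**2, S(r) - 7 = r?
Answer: -825863/36 ≈ -22941.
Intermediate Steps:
S(r) = 7 + r
t(L, J) = (7 + J)**2
j(K) = 20025 + 24299*K/108 (j(K) = K/(-108) + (7 + 8)**2/(1/(K + 89)) = K*(-1/108) + 15**2/(1/(89 + K)) = -K/108 + 225*(89 + K) = -K/108 + (20025 + 225*K) = 20025 + 24299*K/108)
j(-21*7) - 1*9892 = (20025 + 24299*(-21*7)/108) - 1*9892 = (20025 + (24299/108)*(-147)) - 9892 = (20025 - 1190651/36) - 9892 = -469751/36 - 9892 = -825863/36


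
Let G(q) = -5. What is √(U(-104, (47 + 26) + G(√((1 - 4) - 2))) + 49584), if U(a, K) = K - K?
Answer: 4*√3099 ≈ 222.67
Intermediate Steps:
U(a, K) = 0
√(U(-104, (47 + 26) + G(√((1 - 4) - 2))) + 49584) = √(0 + 49584) = √49584 = 4*√3099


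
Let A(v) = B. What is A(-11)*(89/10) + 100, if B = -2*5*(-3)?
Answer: 367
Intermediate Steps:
B = 30 (B = -10*(-3) = 30)
A(v) = 30
A(-11)*(89/10) + 100 = 30*(89/10) + 100 = 267 + 100 = 367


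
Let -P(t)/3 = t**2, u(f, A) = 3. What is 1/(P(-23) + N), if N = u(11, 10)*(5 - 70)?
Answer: -1/1782 ≈ -0.00056117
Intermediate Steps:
P(t) = -3*t**2
N = -195 (N = 3*(5 - 70) = 3*(-65) = -195)
1/(P(-23) + N) = 1/(-3*(-23)**2 - 195) = 1/(-3*529 - 195) = 1/(-1587 - 195) = 1/(-1782) = -1/1782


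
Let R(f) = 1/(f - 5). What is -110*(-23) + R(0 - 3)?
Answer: 20239/8 ≈ 2529.9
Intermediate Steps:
R(f) = 1/(-5 + f)
-110*(-23) + R(0 - 3) = -110*(-23) + 1/(-5 + (0 - 3)) = 2530 + 1/(-5 - 3) = 2530 + 1/(-8) = 2530 - ⅛ = 20239/8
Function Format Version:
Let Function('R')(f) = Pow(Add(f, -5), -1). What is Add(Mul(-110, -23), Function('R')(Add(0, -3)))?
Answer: Rational(20239, 8) ≈ 2529.9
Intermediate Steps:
Function('R')(f) = Pow(Add(-5, f), -1)
Add(Mul(-110, -23), Function('R')(Add(0, -3))) = Add(Mul(-110, -23), Pow(Add(-5, Add(0, -3)), -1)) = Add(2530, Pow(Add(-5, -3), -1)) = Add(2530, Pow(-8, -1)) = Add(2530, Rational(-1, 8)) = Rational(20239, 8)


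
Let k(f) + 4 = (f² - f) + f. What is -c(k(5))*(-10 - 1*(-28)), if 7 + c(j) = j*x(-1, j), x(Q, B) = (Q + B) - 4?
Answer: -5922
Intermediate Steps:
k(f) = -4 + f² (k(f) = -4 + ((f² - f) + f) = -4 + f²)
x(Q, B) = -4 + B + Q (x(Q, B) = (B + Q) - 4 = -4 + B + Q)
c(j) = -7 + j*(-5 + j) (c(j) = -7 + j*(-4 + j - 1) = -7 + j*(-5 + j))
-c(k(5))*(-10 - 1*(-28)) = -(-7 + (-4 + 5²)*(-5 + (-4 + 5²)))*(-10 - 1*(-28)) = -(-7 + (-4 + 25)*(-5 + (-4 + 25)))*(-10 + 28) = -(-7 + 21*(-5 + 21))*18 = -(-7 + 21*16)*18 = -(-7 + 336)*18 = -329*18 = -1*5922 = -5922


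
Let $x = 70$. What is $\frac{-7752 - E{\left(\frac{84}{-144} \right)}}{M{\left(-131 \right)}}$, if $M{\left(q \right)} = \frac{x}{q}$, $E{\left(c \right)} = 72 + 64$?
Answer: $\frac{516664}{35} \approx 14762.0$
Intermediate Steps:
$E{\left(c \right)} = 136$
$M{\left(q \right)} = \frac{70}{q}$
$\frac{-7752 - E{\left(\frac{84}{-144} \right)}}{M{\left(-131 \right)}} = \frac{-7752 - 136}{70 \frac{1}{-131}} = \frac{-7752 - 136}{70 \left(- \frac{1}{131}\right)} = - \frac{7888}{- \frac{70}{131}} = \left(-7888\right) \left(- \frac{131}{70}\right) = \frac{516664}{35}$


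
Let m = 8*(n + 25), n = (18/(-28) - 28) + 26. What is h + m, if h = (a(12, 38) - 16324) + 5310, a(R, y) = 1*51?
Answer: -75489/7 ≈ -10784.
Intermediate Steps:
a(R, y) = 51
n = -37/14 (n = (18*(-1/28) - 28) + 26 = (-9/14 - 28) + 26 = -401/14 + 26 = -37/14 ≈ -2.6429)
h = -10963 (h = (51 - 16324) + 5310 = -16273 + 5310 = -10963)
m = 1252/7 (m = 8*(-37/14 + 25) = 8*(313/14) = 1252/7 ≈ 178.86)
h + m = -10963 + 1252/7 = -75489/7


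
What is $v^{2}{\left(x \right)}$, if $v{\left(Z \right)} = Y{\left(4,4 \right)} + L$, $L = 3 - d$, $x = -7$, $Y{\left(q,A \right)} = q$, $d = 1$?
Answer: $36$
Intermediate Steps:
$L = 2$ ($L = 3 - 1 = 2$)
$v{\left(Z \right)} = 6$ ($v{\left(Z \right)} = 4 + 2 = 6$)
$v^{2}{\left(x \right)} = 6^{2} = 36$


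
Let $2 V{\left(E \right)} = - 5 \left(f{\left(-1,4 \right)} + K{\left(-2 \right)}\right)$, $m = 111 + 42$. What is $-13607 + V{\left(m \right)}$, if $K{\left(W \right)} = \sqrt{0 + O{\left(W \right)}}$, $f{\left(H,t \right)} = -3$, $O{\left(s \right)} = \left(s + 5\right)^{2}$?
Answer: $-13607$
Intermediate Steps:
$O{\left(s \right)} = \left(5 + s\right)^{2}$
$K{\left(W \right)} = \sqrt{\left(5 + W\right)^{2}}$ ($K{\left(W \right)} = \sqrt{0 + \left(5 + W\right)^{2}} = \sqrt{\left(5 + W\right)^{2}}$)
$m = 153$
$V{\left(E \right)} = 0$ ($V{\left(E \right)} = \frac{\left(-5\right) \left(-3 + \sqrt{\left(5 - 2\right)^{2}}\right)}{2} = \frac{\left(-5\right) \left(-3 + \sqrt{3^{2}}\right)}{2} = \frac{\left(-5\right) \left(-3 + \sqrt{9}\right)}{2} = \frac{\left(-5\right) \left(-3 + 3\right)}{2} = \frac{\left(-5\right) 0}{2} = \frac{1}{2} \cdot 0 = 0$)
$-13607 + V{\left(m \right)} = -13607 + 0 = -13607$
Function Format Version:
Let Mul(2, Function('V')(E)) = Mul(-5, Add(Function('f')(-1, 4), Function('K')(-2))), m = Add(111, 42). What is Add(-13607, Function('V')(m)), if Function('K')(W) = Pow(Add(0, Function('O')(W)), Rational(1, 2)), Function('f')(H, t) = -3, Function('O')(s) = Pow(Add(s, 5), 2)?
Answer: -13607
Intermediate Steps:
Function('O')(s) = Pow(Add(5, s), 2)
Function('K')(W) = Pow(Pow(Add(5, W), 2), Rational(1, 2)) (Function('K')(W) = Pow(Add(0, Pow(Add(5, W), 2)), Rational(1, 2)) = Pow(Pow(Add(5, W), 2), Rational(1, 2)))
m = 153
Function('V')(E) = 0 (Function('V')(E) = Mul(Rational(1, 2), Mul(-5, Add(-3, Pow(Pow(Add(5, -2), 2), Rational(1, 2))))) = Mul(Rational(1, 2), Mul(-5, Add(-3, Pow(Pow(3, 2), Rational(1, 2))))) = Mul(Rational(1, 2), Mul(-5, Add(-3, Pow(9, Rational(1, 2))))) = Mul(Rational(1, 2), Mul(-5, Add(-3, 3))) = Mul(Rational(1, 2), Mul(-5, 0)) = Mul(Rational(1, 2), 0) = 0)
Add(-13607, Function('V')(m)) = Add(-13607, 0) = -13607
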